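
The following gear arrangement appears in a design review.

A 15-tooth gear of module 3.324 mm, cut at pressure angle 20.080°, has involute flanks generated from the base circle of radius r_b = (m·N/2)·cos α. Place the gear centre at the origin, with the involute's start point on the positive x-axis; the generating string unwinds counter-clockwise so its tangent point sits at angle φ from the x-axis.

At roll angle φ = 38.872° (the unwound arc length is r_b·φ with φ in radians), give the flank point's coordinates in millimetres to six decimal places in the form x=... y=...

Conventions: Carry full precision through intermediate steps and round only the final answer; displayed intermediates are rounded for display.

x=28.198913 y=2.326940

single-mesh involute tooth geometry (15T wheel at module 3.324)
pitch radius r_p = m·N/2 = 3.324·15/2 = 24.930000
base radius r_b = r_p·cos α = 24.930000·cos 20.080° = 23.414609
roll angle φ = 38.872° = 0.67844439 rad
x = r_b·(cos φ + φ·sin φ) = 28.198913
y = r_b·(sin φ − φ·cos φ) = 2.326940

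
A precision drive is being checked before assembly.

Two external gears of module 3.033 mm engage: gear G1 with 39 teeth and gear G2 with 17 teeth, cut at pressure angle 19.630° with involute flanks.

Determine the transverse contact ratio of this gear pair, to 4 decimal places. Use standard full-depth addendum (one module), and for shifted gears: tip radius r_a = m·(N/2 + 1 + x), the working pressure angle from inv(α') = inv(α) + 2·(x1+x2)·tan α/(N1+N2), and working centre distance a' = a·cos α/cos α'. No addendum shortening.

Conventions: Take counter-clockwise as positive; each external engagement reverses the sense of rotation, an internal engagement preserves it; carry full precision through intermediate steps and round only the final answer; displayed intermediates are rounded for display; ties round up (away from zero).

1.6267

recognized (one external pair, fixed centres): single-mesh tooth geometry, m = 3.033, N1 = 39, N2 = 17
base radii: r_b1 = 55.706179, r_b2 = 24.282181
tip radii: r_a1 = 62.176500, r_a2 = 28.813500
no profile shift: α' = α, a' = a
action lengths: √(r_a1²−r_b1²) = 27.617725, √(r_a2²−r_b2²) = 15.511076
base pitch p_b = π·m·cos α = 8.974673
CR = (27.617725 + 15.511076 − 84.924000·sin 19.63000°)/8.974673 = 1.626692
contact ratio ≈ 1.6267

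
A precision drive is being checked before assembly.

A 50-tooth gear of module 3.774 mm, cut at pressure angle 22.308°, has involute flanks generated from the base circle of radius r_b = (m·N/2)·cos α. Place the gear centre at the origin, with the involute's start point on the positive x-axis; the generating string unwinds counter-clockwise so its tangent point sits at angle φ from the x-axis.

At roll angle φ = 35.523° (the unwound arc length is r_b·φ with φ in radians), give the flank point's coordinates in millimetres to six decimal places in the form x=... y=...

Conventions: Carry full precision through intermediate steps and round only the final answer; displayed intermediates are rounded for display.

class = single-mesh tooth geometry [base-circle involute, m = 3.774, 50T]
pitch radius r_p = m·N/2 = 3.774·50/2 = 94.350000
base radius r_b = r_p·cos α = 94.350000·cos 22.308° = 87.288537
roll angle φ = 35.523° = 0.61999331 rad
x = r_b·(cos φ + φ·sin φ) = 102.486945
y = r_b·(sin φ − φ·cos φ) = 6.671298

x=102.486945 y=6.671298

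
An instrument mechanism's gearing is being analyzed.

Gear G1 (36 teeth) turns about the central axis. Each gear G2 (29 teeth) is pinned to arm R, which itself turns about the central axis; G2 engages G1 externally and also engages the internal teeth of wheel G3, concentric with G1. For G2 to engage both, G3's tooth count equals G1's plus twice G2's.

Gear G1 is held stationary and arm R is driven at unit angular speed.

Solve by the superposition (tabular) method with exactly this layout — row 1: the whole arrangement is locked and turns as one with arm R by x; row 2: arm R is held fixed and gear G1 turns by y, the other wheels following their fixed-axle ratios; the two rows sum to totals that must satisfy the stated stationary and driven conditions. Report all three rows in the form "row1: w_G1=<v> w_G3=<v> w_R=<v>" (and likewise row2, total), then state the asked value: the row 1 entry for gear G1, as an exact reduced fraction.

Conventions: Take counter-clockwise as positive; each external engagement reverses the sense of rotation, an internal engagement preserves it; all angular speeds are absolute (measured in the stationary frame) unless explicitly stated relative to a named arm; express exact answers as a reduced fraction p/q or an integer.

row1: w_G1=1 w_G3=1 w_R=1
row2: w_G1=-1 w_G3=18/47 w_R=0
total: w_G1=0 w_G3=65/47 w_R=1
asked value: 1

planetary set (36T centre, 29T on arm, 94T internal) — Willis relation
superposition row 1 [locked train]: every member turns x
superposition row 2 [arm held]: sun y, ring −(36/94)·y, arm 0
boundary: total ω_sun = x + y = 0 and total ω_arm = x = 1  ⇒  y = -1, x = 1
row 2 ring = −(36/94)·(-1) = 18/47
totals (row 1 + row 2): sun 1 + (-1) = 0, ring 1 + 18/47 = 65/47, arm 1 + 0 = 1
asked cell (row1, sun) = 1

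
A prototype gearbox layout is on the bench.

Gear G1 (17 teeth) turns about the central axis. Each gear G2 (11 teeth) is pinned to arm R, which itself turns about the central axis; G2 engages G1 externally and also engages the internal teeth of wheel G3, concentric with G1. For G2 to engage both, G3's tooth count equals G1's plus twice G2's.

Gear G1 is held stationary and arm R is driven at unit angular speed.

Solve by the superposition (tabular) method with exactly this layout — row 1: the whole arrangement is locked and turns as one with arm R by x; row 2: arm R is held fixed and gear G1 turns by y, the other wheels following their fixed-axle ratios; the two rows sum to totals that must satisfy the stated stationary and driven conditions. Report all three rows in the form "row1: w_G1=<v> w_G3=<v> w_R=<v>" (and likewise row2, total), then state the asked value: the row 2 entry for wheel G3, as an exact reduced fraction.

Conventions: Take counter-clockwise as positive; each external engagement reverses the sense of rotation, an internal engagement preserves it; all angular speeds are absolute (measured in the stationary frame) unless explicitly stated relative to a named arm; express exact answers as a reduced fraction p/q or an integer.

recognized (axles ride arm R): planetary set, 17/11/39 teeth
row 1 — lock + rotate with arm: ω_sun = ω_ring = ω_arm = x
row 2 — arm fixed, fixed-axis ratios: sun y, ring −(17/39)·y, arm 0
boundary: total ω_sun = x + y = 0 and total ω_arm = x = 1  ⇒  y = -1, x = 1
row 2 ring = −(17/39)·(-1) = 17/39
totals (row 1 + row 2): sun 1 + (-1) = 0, ring 1 + 17/39 = 56/39, arm 1 + 0 = 1
asked cell (row2, ring) = 17/39

row1: w_G1=1 w_G3=1 w_R=1
row2: w_G1=-1 w_G3=17/39 w_R=0
total: w_G1=0 w_G3=56/39 w_R=1
asked value: 17/39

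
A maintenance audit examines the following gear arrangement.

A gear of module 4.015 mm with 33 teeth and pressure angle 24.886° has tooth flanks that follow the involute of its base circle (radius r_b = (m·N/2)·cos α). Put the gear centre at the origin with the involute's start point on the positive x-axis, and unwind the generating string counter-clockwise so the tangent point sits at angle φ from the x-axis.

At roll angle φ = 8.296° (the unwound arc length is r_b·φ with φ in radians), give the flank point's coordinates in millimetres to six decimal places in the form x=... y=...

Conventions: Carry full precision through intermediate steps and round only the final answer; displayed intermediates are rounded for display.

recognized (one wheel, involute flank): single-mesh tooth geometry, m = 4.015, N = 33
pitch radius r_p = m·N/2 = 4.015·33/2 = 66.247500
base radius r_b = r_p·cos α = 66.247500·cos 24.886° = 60.096212
roll angle φ = 8.296° = 0.14479251 rad
x = r_b·(cos φ + φ·sin φ) = 60.722869
y = r_b·(sin φ − φ·cos φ) = 0.060681

x=60.722869 y=0.060681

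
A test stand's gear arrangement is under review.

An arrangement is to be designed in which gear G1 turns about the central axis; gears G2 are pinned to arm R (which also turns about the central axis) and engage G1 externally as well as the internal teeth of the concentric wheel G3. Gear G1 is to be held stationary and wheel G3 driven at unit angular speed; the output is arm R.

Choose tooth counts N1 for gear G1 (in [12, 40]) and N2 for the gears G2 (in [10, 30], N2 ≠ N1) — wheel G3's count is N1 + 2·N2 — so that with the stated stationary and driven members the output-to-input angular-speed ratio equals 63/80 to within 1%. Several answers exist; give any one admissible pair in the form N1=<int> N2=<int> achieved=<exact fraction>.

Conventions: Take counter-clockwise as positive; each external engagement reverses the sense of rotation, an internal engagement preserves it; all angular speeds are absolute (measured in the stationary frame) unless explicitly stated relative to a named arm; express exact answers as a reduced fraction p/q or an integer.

class = planetary set [ratio 63/80 wanted; Willis about the carrier]
Willis with ω_sun = 0: ω_arm/ω_ring = N3/(N1+N3); set equal to 63/80  ⇒  N3/N1 = (63/80)/(1 − 63/80) = 63/17
N3 = N1 + 2·N2  ⇒  N2/N1 = (N3/N1 − 1)/2 = (63/17 − 1)/2 = 23/17
smallest multiple with N1 ≥ 12 and N2 ≥ 10: k = 1  ⇒  N1 = 1·17 = 17, N2 = 1·23 = 23 (N1 ≤ 40, N2 ≤ 30, N2 ≠ N1 ✓), N3 = 17 + 2·23 = 63
check: N3/(N1+N3) with N1 = 17, N3 = 63 gives 63/80; |achieved − target| = 0 ≤ 63/8000 ✓

N1=17 N2=23 achieved=63/80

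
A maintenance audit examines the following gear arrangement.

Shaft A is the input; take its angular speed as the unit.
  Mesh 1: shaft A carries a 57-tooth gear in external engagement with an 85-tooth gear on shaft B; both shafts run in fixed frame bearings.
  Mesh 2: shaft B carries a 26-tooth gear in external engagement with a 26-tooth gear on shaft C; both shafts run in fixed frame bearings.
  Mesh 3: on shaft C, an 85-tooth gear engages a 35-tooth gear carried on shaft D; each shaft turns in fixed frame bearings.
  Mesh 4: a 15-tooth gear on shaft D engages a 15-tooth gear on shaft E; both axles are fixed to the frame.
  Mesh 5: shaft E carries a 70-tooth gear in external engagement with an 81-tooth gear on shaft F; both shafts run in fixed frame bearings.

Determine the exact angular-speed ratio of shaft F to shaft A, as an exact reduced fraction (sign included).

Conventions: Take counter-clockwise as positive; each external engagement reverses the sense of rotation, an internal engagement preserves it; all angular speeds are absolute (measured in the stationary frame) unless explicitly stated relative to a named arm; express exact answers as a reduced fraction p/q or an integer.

-38/27

class = fixed-axis compound train [5 meshes; 5 ratios multiply, 5 sense flips]
mesh 1 [57T→85T]: running ratio 57/85, sense −
mesh 2 [26T→26T]: running ratio 57/85, sense +
mesh 3 [85T→35T]: running ratio 57/35, sense −
mesh 4 [15T→15T]: running ratio 57/35, sense +
mesh 5 [70T→81T]: running ratio 38/27, sense −
ω_out/ω_in = -38/27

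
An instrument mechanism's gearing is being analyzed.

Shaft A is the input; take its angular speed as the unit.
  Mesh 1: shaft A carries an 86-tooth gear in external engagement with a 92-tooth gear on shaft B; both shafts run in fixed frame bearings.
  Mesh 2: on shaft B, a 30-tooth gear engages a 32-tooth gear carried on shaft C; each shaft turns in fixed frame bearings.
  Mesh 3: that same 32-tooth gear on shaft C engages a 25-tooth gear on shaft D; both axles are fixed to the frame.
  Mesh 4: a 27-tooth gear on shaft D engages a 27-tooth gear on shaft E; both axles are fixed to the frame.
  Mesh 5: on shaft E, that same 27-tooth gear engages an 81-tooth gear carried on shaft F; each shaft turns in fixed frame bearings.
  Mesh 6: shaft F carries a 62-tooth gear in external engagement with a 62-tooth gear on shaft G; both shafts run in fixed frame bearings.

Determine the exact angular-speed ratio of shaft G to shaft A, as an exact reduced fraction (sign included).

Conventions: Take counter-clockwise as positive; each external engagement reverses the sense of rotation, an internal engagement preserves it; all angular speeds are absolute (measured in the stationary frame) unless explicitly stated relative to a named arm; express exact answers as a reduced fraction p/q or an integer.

43/115

class = fixed-axis compound train [6 meshes; 6 ratios multiply, 6 sense flips]
mesh 1 [86T→92T]: running ratio 43/46, sense −
mesh 2 [30T→32T]: running ratio 645/736, sense +
mesh 3 [32T→25T]: running ratio 129/115, sense −
mesh 4 [27T→27T]: running ratio 129/115, sense +
mesh 5 [27T→81T]: running ratio 43/115, sense −
mesh 6 [62T→62T]: running ratio 43/115, sense +
ω_out/ω_in = 43/115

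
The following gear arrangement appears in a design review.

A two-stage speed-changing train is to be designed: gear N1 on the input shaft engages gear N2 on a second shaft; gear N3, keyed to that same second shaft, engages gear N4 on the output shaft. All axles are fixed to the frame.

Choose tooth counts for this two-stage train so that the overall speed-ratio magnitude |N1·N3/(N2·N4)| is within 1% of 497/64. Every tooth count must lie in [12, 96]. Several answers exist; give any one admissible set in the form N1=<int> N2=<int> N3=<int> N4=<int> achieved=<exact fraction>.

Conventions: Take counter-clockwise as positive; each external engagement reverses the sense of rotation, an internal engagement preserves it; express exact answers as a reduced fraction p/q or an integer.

N1=21 N2=12 N3=71 N4=16 achieved=497/64

topology: fixed-axis compound train — 2 stages, target 497/64
target = 497/64 in lowest terms: an exact hit needs N1·N3 = k·497 and N2·N4 = k·64 for one integer k, every count in [12, 96]; additionally prefer no 1:1 stage (N1 ≠ N2, N3 ≠ N4)
k = 1…2: no 1:1-free in-range split of k·497 and k·64 into factor pairs; take k = 3
k = 3: N1·N3 = 1491 = 21·71, N2·N4 = 192 = 12·16
achieved = 21·71/(12·16) = 497/64; |achieved − target| = 0 ≤ 497/6400 ✓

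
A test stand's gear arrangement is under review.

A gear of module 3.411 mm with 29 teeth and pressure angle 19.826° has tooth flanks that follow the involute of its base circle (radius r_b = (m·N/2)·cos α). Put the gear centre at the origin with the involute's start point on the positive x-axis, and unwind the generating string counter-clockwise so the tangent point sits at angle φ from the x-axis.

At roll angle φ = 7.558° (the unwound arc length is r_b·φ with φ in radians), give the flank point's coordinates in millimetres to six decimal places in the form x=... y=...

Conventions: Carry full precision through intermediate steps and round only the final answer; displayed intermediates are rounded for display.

x=46.930936 y=0.035538

class = single-mesh tooth geometry [base-circle involute, m = 3.411, 29T]
pitch radius r_p = m·N/2 = 3.411·29/2 = 49.459500
base radius r_b = r_p·cos α = 49.459500·cos 19.826° = 46.527885
roll angle φ = 7.558° = 0.13191198 rad
x = r_b·(cos φ + φ·sin φ) = 46.930936
y = r_b·(sin φ − φ·cos φ) = 0.035538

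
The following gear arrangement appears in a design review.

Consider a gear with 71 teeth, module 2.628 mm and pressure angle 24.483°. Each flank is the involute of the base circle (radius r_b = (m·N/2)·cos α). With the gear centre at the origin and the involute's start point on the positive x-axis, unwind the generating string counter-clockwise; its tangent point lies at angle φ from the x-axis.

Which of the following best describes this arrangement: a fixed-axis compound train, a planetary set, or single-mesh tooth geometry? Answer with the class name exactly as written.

single-mesh involute tooth geometry (71T wheel at module 2.628)
classification: single-mesh tooth geometry

single-mesh tooth geometry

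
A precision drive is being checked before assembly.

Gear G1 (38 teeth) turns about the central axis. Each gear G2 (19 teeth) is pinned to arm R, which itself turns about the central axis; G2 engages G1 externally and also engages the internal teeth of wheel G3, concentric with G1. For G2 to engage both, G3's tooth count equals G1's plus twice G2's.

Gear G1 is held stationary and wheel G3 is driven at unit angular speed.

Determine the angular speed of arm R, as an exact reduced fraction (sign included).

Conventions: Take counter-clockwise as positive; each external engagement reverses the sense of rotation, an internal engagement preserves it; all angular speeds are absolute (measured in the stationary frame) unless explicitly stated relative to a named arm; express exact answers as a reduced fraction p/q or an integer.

planetary set (38T centre, 19T on arm, 76T internal) — Willis relation
ring teeth: 38 + 2·19 = 76
38(ω_sun−ω_arm) = −76(ω_ring−ω_arm),  ω_sun = 0, ω_ring = 1
38(0−ω_arm) = −76(1−ω_arm)  ⇒  114·ω_arm = 76  ⇒  ω_arm = 2/3
exact speed ratio = 2/3

2/3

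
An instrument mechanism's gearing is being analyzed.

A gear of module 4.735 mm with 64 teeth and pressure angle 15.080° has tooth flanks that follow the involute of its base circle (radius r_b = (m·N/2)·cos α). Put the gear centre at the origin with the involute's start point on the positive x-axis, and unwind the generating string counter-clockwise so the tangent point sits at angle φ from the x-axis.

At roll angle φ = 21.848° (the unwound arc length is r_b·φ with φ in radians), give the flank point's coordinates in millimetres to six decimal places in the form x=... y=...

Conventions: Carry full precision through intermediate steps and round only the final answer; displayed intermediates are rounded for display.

x=156.555149 y=2.664825

topology: single-mesh involute geometry — m = 4.735, N = 64
pitch radius r_p = m·N/2 = 4.735·64/2 = 151.520000
base radius r_b = r_p·cos α = 151.520000·cos 15.080° = 146.302182
roll angle φ = 21.848° = 0.38131953 rad
x = r_b·(cos φ + φ·sin φ) = 156.555149
y = r_b·(sin φ − φ·cos φ) = 2.664825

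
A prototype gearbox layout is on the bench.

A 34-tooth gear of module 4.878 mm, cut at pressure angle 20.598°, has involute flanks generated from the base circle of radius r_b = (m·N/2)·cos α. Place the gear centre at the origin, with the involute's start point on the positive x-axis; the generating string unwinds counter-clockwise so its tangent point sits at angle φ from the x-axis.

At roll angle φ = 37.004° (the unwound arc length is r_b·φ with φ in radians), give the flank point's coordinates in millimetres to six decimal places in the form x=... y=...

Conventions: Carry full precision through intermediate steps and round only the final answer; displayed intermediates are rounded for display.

class = single-mesh tooth geometry [base-circle involute, m = 4.878, 34T]
pitch radius r_p = m·N/2 = 4.878·34/2 = 82.926000
base radius r_b = r_p·cos α = 82.926000·cos 20.598° = 77.624691
roll angle φ = 37.004° = 0.64584164 rad
x = r_b·(cos φ + φ·sin φ) = 92.164316
y = r_b·(sin φ − φ·cos φ) = 6.683940

x=92.164316 y=6.683940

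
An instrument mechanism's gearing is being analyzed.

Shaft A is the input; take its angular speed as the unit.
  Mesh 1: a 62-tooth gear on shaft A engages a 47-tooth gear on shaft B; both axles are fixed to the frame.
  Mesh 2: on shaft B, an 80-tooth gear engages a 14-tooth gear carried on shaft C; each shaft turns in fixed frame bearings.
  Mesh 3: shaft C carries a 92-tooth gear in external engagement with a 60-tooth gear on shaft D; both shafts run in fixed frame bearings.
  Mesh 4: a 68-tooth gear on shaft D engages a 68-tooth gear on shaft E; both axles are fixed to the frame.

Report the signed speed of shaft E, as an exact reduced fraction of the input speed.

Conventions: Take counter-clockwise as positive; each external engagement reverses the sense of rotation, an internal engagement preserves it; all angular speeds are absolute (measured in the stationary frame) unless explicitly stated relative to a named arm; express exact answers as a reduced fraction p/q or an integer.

4-mesh fixed-axis compound train (all bearings frame-fixed)
mesh 1 [62T→47T]: |ω|/ω_in = 1×62/47 = 62/47, sense flips to −
mesh 2 [80T→14T]: |ω|/ω_in = (62/47)×80/14 = 2480/329, sense flips to +
mesh 3 [92T→60T]: |ω|/ω_in = (2480/329)×92/60 = 11408/987, sense flips to −
mesh 4 [68T→68T]: |ω|/ω_in = (11408/987)×68/68 = 11408/987, sense flips to +
signed output speed (× input speed) = 11408/987

11408/987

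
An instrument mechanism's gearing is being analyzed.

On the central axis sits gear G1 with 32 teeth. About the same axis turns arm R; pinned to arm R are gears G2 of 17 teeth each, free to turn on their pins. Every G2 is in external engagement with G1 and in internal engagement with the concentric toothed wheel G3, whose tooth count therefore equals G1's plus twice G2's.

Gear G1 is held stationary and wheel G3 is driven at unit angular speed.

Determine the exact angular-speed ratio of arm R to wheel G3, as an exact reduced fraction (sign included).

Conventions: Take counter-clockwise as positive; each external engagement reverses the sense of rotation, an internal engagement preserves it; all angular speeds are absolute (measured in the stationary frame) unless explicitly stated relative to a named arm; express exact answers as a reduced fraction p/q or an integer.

33/49

planetary set (32T centre, 17T on arm, 66T internal) — Willis relation
ring teeth: 32 + 2·17 = 66
32(ω_sun−ω_arm) = −66(ω_ring−ω_arm),  ω_sun = 0, ω_ring = 1
32(0−ω_arm) = −66(1−ω_arm)  ⇒  98·ω_arm = 66  ⇒  ω_arm = 33/49
ω_out/ω_in = 33/49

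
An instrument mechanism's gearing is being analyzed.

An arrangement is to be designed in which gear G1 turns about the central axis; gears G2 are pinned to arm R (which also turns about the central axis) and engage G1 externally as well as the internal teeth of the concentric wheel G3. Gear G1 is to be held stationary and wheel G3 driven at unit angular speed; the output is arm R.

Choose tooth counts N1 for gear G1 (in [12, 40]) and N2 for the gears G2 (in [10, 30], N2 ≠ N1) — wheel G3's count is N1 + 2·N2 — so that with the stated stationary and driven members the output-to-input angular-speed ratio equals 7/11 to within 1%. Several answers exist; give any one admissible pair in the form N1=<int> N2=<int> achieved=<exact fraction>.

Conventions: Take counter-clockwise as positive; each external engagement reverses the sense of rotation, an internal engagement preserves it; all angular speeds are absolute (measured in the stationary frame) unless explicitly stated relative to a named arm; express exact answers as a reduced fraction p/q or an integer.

topology: planetary set — design target 7/11, arm = carrier (Willis)
Willis with ω_sun = 0: ω_arm/ω_ring = N3/(N1+N3); set equal to 7/11  ⇒  N3/N1 = (7/11)/(1 − 7/11) = 7/4
N3 = N1 + 2·N2  ⇒  N2/N1 = (N3/N1 − 1)/2 = (7/4 − 1)/2 = 3/8
smallest multiple with N1 ≥ 12 and N2 ≥ 10: k = 4  ⇒  N1 = 4·8 = 32, N2 = 4·3 = 12 (N1 ≤ 40, N2 ≤ 30, N2 ≠ N1 ✓), N3 = 32 + 2·12 = 56
check: N3/(N1+N3) with N1 = 32, N3 = 56 gives 7/11; |achieved − target| = 0 ≤ 7/1100 ✓

N1=32 N2=12 achieved=7/11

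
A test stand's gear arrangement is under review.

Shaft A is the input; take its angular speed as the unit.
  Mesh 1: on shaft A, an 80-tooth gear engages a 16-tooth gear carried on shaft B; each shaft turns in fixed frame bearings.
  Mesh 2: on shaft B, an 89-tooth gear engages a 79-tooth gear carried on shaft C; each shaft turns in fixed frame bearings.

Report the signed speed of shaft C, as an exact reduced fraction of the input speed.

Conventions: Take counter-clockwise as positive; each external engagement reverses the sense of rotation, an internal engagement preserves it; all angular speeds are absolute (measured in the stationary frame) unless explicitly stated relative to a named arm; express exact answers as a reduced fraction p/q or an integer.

2-mesh fixed-axis compound train (all bearings frame-fixed)
mesh 1 [80T→16T]: |ω|/ω_in = 1×80/16 = 5, sense flips to −
mesh 2 [89T→79T]: |ω|/ω_in = 5×89/79 = 445/79, sense flips to +
signed output speed (× input speed) = 445/79

445/79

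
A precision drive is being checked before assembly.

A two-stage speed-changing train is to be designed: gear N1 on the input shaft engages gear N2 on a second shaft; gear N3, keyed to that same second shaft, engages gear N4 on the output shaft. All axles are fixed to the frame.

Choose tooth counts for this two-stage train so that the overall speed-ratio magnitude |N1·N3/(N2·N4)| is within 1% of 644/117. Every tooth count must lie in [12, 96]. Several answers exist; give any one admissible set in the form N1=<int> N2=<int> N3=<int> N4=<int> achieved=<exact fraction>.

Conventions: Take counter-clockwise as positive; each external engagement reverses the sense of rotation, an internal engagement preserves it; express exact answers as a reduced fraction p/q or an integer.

design class (target 644/117): fixed-axis compound train
target = 644/117 in lowest terms: an exact hit needs N1·N3 = k·644 and N2·N4 = k·117 for one integer k, every count in [12, 96]; additionally prefer no 1:1 stage (N1 ≠ N2, N3 ≠ N4)
k = 1: no 1:1-free in-range split of k·644 and k·117 into factor pairs; take k = 2
k = 2: N1·N3 = 1288 = 14·92, N2·N4 = 234 = 13·18
achieved = 14·92/(13·18) = 644/117; |achieved − target| = 0 ≤ 161/2925 ✓

N1=14 N2=13 N3=92 N4=18 achieved=644/117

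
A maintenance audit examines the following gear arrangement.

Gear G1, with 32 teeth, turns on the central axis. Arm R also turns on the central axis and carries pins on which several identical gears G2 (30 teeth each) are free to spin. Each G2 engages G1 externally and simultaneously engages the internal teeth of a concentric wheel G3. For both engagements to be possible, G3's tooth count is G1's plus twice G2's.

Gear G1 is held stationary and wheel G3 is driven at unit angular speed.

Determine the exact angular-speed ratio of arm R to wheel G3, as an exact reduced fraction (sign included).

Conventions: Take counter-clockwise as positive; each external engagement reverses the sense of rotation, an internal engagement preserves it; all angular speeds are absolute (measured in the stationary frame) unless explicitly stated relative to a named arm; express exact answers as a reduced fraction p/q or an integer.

23/31

class = planetary set [G3 = 32+2·30 = 92; Willis about the carrier]
ring teeth: 32 + 2·30 = 92
32(ω_sun−ω_arm) = −92(ω_ring−ω_arm),  ω_sun = 0, ω_ring = 1
32(0−ω_arm) = −92(1−ω_arm)  ⇒  124·ω_arm = 92  ⇒  ω_arm = 23/31
ω_out/ω_in = 23/31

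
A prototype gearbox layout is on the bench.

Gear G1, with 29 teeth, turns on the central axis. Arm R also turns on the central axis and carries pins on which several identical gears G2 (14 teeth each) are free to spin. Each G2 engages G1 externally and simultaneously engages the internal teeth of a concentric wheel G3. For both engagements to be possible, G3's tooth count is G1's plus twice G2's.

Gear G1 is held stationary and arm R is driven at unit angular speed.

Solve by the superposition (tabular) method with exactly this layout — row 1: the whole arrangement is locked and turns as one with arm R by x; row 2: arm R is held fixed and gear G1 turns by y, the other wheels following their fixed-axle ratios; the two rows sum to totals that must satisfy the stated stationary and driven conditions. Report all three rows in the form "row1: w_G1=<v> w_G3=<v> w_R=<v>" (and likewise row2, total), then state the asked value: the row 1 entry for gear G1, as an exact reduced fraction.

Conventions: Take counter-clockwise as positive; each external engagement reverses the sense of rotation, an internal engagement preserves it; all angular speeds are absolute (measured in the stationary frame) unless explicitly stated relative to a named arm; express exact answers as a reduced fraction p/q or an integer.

row1: w_G1=1 w_G3=1 w_R=1
row2: w_G1=-1 w_G3=29/57 w_R=0
total: w_G1=0 w_G3=86/57 w_R=1
asked value: 1

topology: planetary set — G1 29T / G2 14T / G3 57T, arm = carrier (Willis)
row 1 (train locked, turned with arm): all members turn x
row 2: sun turns y, ring = −(29/57)·y, arm 0
boundary: total ω_sun = x + y = 0 and total ω_arm = x = 1  ⇒  y = -1, x = 1
row 2 ring = −(29/57)·(-1) = 29/57
totals (row 1 + row 2): sun 1 + (-1) = 0, ring 1 + 29/57 = 86/57, arm 1 + 0 = 1
asked cell (row1, sun) = 1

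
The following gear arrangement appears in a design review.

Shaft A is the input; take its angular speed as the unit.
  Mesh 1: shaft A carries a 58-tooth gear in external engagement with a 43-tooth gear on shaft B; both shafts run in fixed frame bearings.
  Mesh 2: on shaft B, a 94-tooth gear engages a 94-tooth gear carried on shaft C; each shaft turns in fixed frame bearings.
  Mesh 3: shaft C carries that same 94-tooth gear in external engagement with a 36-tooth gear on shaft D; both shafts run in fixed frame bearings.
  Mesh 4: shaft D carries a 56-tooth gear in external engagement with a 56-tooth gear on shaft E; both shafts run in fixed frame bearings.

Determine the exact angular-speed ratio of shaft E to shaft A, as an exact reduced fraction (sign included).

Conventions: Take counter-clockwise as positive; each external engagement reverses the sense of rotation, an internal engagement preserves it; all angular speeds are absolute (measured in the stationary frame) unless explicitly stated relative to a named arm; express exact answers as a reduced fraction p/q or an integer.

class = fixed-axis compound train [4 meshes; 4 ratios multiply, 4 sense flips]
mesh 1 [58T→43T]: running ratio 58/43, sense −
mesh 2 [94T→94T]: running ratio 58/43, sense +
mesh 3 [94T→36T]: running ratio 1363/387, sense −
mesh 4 [56T→56T]: running ratio 1363/387, sense +
ω_out/ω_in = 1363/387

1363/387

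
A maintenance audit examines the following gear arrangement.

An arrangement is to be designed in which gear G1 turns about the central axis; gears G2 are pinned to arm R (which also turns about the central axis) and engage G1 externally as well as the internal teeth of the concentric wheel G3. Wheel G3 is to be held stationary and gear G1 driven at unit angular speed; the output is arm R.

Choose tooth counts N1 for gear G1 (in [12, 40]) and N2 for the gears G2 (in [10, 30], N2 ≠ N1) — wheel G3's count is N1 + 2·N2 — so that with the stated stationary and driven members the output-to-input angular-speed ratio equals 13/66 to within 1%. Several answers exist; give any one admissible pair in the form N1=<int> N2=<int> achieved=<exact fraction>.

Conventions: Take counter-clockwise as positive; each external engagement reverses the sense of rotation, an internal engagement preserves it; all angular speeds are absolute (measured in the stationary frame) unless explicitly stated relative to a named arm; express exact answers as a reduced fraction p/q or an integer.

N1=13 N2=20 achieved=13/66

design class (target 13/66): planetary set
Willis with ω_ring = 0: ω_arm/ω_sun = N1/(N1+N3); set equal to 13/66  ⇒  N3/N1 = 1/(13/66) − 1 = 53/13
N3 = N1 + 2·N2  ⇒  N2/N1 = (N3/N1 − 1)/2 = (53/13 − 1)/2 = 20/13
smallest multiple with N1 ≥ 12 and N2 ≥ 10: k = 1  ⇒  N1 = 1·13 = 13, N2 = 1·20 = 20 (N1 ≤ 40, N2 ≤ 30, N2 ≠ N1 ✓), N3 = 13 + 2·20 = 53
check: N1/(N1+N3) with N1 = 13, N3 = 53 gives 13/66; |achieved − target| = 0 ≤ 13/6600 ✓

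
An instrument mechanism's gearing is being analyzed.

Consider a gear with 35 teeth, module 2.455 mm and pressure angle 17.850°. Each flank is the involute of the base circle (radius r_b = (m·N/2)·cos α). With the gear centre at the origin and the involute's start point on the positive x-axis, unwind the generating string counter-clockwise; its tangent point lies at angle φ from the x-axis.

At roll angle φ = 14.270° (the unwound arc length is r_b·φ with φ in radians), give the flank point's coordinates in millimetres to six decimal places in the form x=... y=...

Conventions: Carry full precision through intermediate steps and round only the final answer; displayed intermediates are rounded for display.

x=42.143123 y=0.209291

single-mesh involute tooth geometry (35T wheel at module 2.455)
pitch radius r_p = m·N/2 = 2.455·35/2 = 42.962500
base radius r_b = r_p·cos α = 42.962500·cos 17.850° = 40.894382
roll angle φ = 14.270° = 0.24905848 rad
x = r_b·(cos φ + φ·sin φ) = 42.143123
y = r_b·(sin φ − φ·cos φ) = 0.209291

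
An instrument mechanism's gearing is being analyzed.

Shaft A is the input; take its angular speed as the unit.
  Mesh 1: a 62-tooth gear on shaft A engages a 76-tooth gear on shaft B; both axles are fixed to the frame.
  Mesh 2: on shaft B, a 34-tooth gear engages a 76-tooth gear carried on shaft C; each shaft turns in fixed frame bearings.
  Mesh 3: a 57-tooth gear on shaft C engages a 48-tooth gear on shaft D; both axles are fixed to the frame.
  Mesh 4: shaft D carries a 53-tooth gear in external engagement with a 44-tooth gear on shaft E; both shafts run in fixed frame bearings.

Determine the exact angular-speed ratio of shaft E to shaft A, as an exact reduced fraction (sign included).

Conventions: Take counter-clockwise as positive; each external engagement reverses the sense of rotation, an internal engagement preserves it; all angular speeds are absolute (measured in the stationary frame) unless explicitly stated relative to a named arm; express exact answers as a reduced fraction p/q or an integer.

27931/53504

class = fixed-axis compound train [4 meshes; 4 ratios multiply, 4 sense flips]
mesh 1 [62T→76T]: running ratio 31/38, sense −
mesh 2 [34T→76T]: running ratio 527/1444, sense +
mesh 3 [57T→48T]: running ratio 527/1216, sense −
mesh 4 [53T→44T]: running ratio 27931/53504, sense +
ω_out/ω_in = 27931/53504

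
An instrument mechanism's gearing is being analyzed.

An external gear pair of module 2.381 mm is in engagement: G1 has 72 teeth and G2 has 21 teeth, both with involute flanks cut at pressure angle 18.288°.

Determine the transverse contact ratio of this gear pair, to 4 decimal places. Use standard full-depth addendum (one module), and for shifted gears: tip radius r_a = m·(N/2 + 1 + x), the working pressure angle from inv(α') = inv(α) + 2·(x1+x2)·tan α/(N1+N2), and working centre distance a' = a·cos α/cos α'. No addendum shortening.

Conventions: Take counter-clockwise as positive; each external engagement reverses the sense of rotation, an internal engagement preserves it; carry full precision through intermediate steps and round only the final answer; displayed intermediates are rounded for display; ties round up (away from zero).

recognized (one external pair, fixed centres): single-mesh tooth geometry, m = 2.381, N1 = 72, N2 = 21
base radii: r_b1 = 81.386589, r_b2 = 23.737755
tip radii: r_a1 = 88.097000, r_a2 = 27.381500
no profile shift: α' = α, a' = a
action lengths: √(r_a1²−r_b1²) = 33.723945, √(r_a2²−r_b2²) = 13.647913
base pitch p_b = π·m·cos α = 7.102320
CR = (33.723945 + 13.647913 − 110.716500·sin 18.28800°)/7.102320 = 1.778254
contact ratio ≈ 1.7783

1.7783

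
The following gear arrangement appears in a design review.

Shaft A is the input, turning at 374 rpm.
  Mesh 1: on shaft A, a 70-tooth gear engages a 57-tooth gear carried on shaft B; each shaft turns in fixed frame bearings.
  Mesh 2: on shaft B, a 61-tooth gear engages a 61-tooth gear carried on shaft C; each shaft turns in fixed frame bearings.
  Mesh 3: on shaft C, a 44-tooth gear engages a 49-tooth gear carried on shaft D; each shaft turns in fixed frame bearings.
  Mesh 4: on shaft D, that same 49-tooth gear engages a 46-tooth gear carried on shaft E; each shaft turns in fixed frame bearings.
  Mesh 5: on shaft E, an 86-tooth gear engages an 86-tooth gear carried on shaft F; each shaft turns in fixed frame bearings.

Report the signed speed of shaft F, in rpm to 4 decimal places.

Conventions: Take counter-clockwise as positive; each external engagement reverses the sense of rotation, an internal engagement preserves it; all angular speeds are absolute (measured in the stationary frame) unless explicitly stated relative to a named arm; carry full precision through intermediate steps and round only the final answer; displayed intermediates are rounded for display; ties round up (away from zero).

-439.3288 rpm

class = fixed-axis compound train [5 meshes; 5 ratios multiply, 5 sense flips]
mesh 1 [70T→57T]: ω = 374.0000×70/57 = 459.2982 rpm, sense flips to −
mesh 2 [61T→61T]: ω = 459.2982×61/61 = 459.2982 rpm, sense flips to +
mesh 3 [44T→49T]: ω = 459.2982×44/49 = 412.4311 rpm, sense flips to −
mesh 4 [49T→46T]: ω = 412.4311×49/46 = 439.3288 rpm, sense flips to +
mesh 5 [86T→86T]: ω = 439.3288×86/86 = 439.3288 rpm, sense flips to −
signed output speed = -439.3288 rpm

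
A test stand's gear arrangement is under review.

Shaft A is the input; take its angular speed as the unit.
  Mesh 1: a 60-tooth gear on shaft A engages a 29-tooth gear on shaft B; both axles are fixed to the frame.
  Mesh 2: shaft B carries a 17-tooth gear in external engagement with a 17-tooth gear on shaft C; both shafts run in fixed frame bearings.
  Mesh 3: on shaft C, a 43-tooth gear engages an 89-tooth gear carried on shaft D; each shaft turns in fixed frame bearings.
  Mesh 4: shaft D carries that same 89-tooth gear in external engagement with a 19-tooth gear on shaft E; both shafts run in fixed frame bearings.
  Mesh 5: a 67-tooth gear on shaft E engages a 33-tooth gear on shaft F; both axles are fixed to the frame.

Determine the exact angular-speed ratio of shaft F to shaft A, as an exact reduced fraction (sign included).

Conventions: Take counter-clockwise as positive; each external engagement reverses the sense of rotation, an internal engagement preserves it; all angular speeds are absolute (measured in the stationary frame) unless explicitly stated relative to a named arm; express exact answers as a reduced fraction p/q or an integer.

class = fixed-axis compound train [5 meshes; 5 ratios multiply, 5 sense flips]
mesh 1 [60T→29T]: running ratio 60/29, sense −
mesh 2 [17T→17T]: running ratio 60/29, sense +
mesh 3 [43T→89T]: running ratio 2580/2581, sense −
mesh 4 [89T→19T]: running ratio 2580/551, sense +
mesh 5 [67T→33T]: running ratio 57620/6061, sense −
ω_out/ω_in = -57620/6061

-57620/6061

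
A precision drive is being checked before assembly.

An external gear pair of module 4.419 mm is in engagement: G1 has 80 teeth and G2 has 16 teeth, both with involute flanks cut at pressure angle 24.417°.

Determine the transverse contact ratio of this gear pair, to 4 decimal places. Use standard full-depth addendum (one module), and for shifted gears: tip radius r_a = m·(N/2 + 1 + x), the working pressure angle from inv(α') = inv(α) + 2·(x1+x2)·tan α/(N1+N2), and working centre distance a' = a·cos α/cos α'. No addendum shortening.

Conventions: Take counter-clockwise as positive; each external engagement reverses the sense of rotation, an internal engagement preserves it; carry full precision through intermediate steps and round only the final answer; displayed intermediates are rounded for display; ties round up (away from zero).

topology: single-mesh involute geometry — m = 4.419, 80T/16T pair
base radii: r_b1 = 160.950771, r_b2 = 32.190154
tip radii: r_a1 = 181.179000, r_a2 = 39.771000
no profile shift: α' = α, a' = a
action lengths: √(r_a1²−r_b1²) = 83.190620, √(r_a2²−r_b2²) = 23.356507
base pitch p_b = π·m·cos α = 12.641044
CR = (83.190620 + 23.356507 − 212.112000·sin 24.41700°)/12.641044 = 1.492393
contact ratio ≈ 1.4924

1.4924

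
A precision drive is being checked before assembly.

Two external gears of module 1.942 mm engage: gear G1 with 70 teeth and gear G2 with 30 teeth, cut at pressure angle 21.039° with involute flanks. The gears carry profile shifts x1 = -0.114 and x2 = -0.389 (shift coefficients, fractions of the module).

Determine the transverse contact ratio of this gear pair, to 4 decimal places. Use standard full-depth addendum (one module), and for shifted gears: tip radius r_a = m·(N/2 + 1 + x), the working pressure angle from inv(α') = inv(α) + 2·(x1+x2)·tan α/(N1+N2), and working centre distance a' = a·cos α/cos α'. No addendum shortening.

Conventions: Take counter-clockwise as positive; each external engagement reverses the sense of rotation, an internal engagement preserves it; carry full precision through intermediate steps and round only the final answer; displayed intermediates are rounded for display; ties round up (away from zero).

single-mesh involute tooth geometry (70T engaging 30T at module 1.942)
base radii: r_b1 = 63.438867, r_b2 = 27.188086
tip radii: r_a1 = 69.690612, r_a2 = 30.316562
inv(α') = inv(21.039°) + 2·(-0.114-0.389)·tan α/(70+30) = 0.01357586  ⇒  α' = 19.40653°
a' = a·cos α / cos α' = 97.1000·cos 21.039°/cos 19.40653° = 96.086107
action lengths: √(r_a1²−r_b1²) = 28.849464, √(r_a2²−r_b2²) = 13.412752
base pitch p_b = π·m·cos α = 5.694259
CR = (28.849464 + 13.412752 − 96.086107·sin 19.40653°)/5.694259 = 1.815128
contact ratio ≈ 1.8151

1.8151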